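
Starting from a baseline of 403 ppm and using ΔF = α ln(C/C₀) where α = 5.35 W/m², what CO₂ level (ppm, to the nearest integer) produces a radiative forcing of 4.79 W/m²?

C ≈ 987 ppm

Set 5.35 ln(C/403) = 4.79, so ln(C/403) = 4.79/5.35 = 0.89533.
Then C/403 = e^0.89533 = 2.44814, giving C = 403 × 2.44814 = 986.60 ppm.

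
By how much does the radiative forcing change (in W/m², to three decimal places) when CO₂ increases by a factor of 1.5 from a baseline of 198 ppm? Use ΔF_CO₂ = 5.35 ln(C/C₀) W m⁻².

ΔF = 2.169 W/m²

ΔF = 5.35 × ln(1.5) = 5.35 × 0.40547 = 2.1693 W/m².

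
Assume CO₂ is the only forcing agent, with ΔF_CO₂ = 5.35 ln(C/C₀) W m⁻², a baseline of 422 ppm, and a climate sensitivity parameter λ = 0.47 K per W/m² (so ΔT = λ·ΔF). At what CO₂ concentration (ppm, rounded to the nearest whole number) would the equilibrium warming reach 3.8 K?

C ≈ 1913 ppm

Required forcing: ΔF = ΔT/λ = 3.8/0.47 = 8.0851 W/m².
Then ln(C/422) = ΔF/5.35 = 8.0851/5.35 = 1.51123.
So C = 422 × e^1.51123 = 422 × 4.53230 = 1912.63 ppm.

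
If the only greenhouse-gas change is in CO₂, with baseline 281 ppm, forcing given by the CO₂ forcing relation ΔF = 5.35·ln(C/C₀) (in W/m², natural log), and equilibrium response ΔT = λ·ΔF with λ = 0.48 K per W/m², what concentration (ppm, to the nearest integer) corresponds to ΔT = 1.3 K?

Required forcing: ΔF = ΔT/λ = 1.3/0.48 = 2.7083 W/m².
Then ln(C/281) = ΔF/5.35 = 2.7083/5.35 = 0.50622.
So C = 281 × e^0.50622 = 281 × 1.65901 = 466.18 ppm.

C ≈ 466 ppm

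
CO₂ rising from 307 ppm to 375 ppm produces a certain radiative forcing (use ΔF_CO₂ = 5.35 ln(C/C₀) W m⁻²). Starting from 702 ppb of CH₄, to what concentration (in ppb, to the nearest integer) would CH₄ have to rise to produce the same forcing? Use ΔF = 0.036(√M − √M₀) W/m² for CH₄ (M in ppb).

M ≈ 3162 ppb

CO₂ forcing: 5.35 × ln(375/307) = 5.35 × 0.200078 = 1.07042 W/m².
Set 0.036(√M − √702) = 1.07042: √M = 1.07042/0.036 + √702 = 29.7339 + 26.4953 = 56.2292.
M = (56.2292)² = 3161.72 ppb.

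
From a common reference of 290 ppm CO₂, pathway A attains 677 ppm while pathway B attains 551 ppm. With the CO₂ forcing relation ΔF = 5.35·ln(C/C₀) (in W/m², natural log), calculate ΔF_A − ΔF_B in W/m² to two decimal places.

ΔF_A = 5.35 ln(677/290) = 5.35 × 0.84779 = 4.5357 W/m².
ΔF_B = 5.35 ln(551/290) = 5.35 × 0.64185 = 3.4339 W/m².
Difference: 4.5357 − 3.4339 = 1.1018 W/m².

ΔF_A − ΔF_B = 1.10 W/m²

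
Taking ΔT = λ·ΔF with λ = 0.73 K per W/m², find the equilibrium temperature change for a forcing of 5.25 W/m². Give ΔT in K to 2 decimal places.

ΔT = λ ΔF = 0.73 × 5.25 = 3.8325 K.

ΔT = 3.83 K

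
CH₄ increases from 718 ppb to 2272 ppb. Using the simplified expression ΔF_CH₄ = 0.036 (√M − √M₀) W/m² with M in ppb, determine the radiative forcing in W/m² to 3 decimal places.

CH₄: 0.036 × (√2272 − √718) = 0.036 × (47.6655 − 26.7955) = 0.036 × 20.8700 = 0.7513 W/m².

ΔF = 0.751 W/m²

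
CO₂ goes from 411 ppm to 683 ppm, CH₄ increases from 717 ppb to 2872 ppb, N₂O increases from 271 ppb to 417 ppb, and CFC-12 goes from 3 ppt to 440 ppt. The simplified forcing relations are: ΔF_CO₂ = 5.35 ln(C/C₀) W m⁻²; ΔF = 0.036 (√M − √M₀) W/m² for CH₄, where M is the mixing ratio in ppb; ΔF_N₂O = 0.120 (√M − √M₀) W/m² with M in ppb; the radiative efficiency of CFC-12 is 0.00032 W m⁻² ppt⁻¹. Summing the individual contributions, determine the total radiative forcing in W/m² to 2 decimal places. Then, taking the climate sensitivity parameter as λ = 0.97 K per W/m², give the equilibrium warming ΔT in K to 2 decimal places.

ΔF = 4.30 W/m²; ΔT = 4.17 K

CO₂: 5.35 × ln(683/411) = 5.35 × ln(1.66180) = 5.35 × 0.50790 = 2.7173 W/m².
CH₄: 0.036 × (√2872 − √717) = 0.036 × (53.5910 − 26.7769) = 0.036 × 26.8141 = 0.9653 W/m².
N₂O: 0.120 × (√417 − √271) = 0.120 × (20.4206 − 16.4621) = 0.120 × 3.9585 = 0.4750 W/m².
CFC-12: ΔF = 0.00032 × (440 − 3) = 0.00032 × 437 = 0.1398 W/m².
Total ΔF = 2.7173 + 0.9653 + 0.4750 + 0.1398 = 4.2974 W/m².
ΔT = λ ΔF = 0.97 × 4.30 = 4.1710 K.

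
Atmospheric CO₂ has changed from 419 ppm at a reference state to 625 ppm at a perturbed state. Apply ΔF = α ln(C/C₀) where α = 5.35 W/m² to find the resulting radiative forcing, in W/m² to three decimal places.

ΔF = 2.139 W/m²

CO₂ absorption bands are partially saturated, so forcing scales with the logarithm of the concentration ratio.
CO₂: 5.35 × ln(625/419) = 5.35 × ln(1.49165) = 5.35 × 0.39988 = 2.1394 W/m².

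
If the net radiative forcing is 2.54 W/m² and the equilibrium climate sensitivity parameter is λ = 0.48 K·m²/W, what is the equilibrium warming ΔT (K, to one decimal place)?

ΔT = λ ΔF = 0.48 × 2.54 = 1.2192 K.

ΔT = 1.2 K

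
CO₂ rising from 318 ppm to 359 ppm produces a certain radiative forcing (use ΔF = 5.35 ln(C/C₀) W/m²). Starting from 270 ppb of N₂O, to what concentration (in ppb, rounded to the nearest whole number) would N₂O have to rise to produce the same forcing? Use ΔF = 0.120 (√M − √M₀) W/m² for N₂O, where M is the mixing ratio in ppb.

M ≈ 477 ppb

CO₂ forcing: 5.35 × ln(359/318) = 5.35 × 0.121271 = 0.64880 W/m².
Set 0.120(√M − √270) = 0.64880: √M = 0.64880/0.120 + √270 = 5.4067 + 16.4317 = 21.8384.
M = (21.8384)² = 476.92 ppb.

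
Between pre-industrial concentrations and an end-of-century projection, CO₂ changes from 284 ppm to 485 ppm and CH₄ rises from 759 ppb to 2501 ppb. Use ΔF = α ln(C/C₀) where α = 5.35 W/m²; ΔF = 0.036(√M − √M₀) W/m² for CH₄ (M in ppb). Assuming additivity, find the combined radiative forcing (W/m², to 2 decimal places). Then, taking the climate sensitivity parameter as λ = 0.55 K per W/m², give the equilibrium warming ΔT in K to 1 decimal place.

ΔF = 3.67 W/m²; ΔT = 2.0 K

CO₂: 5.35 × ln(485/284) = 5.35 × ln(1.70775) = 5.35 × 0.53518 = 2.8632 W/m².
CH₄: 0.036 × (√2501 − √759) = 0.036 × (50.0100 − 27.5500) = 0.036 × 22.4600 = 0.8086 W/m².
Total ΔF = 2.8632 + 0.8086 = 3.6718 W/m².
ΔT = λ ΔF = 0.55 × 3.67 = 2.0185 K.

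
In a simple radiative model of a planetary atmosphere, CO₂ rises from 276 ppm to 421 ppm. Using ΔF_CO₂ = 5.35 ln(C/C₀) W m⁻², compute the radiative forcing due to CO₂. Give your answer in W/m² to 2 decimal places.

ΔF = 2.26 W/m²

CO₂: 5.35 × ln(421/276) = 5.35 × ln(1.52536) = 5.35 × 0.42223 = 2.2589 W/m².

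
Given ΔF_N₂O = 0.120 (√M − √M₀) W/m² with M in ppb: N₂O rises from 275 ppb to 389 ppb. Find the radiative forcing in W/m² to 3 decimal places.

N₂O: 0.120 × (√389 − √275) = 0.120 × (19.7231 − 16.5831) = 0.120 × 3.1400 = 0.3768 W/m².

ΔF = 0.377 W/m²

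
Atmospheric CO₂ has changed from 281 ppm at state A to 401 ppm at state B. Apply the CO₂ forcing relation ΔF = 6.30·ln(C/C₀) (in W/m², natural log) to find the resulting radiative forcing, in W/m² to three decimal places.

CO₂ absorption bands are partially saturated, so forcing scales with the logarithm of the concentration ratio.
CO₂: 6.30 × ln(401/281) = 6.30 × ln(1.42705) = 6.30 × 0.35561 = 2.2403 W/m².

ΔF = 2.240 W/m²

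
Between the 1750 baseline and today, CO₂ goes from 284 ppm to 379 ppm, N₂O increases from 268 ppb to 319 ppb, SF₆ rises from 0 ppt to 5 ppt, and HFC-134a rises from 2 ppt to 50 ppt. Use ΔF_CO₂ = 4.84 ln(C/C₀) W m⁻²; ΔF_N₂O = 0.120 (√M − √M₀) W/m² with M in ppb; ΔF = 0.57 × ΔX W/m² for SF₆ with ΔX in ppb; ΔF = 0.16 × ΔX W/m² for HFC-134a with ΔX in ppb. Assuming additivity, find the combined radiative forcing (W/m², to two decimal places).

ΔF = 1.59 W/m²

CO₂: 4.84 × ln(379/284) = 4.84 × ln(1.33451) = 4.84 × 0.28856 = 1.3966 W/m².
N₂O: 0.120 × (√319 − √268) = 0.120 × (17.8606 − 16.3707) = 0.120 × 1.4899 = 0.1788 W/m².
SF₆: Δ = 5 − 0 = 5 ppt = 0.005 ppb; ΔF = 0.57 × 0.005 = 0.0029 W/m².
HFC-134a: Δ = 50 − 2 = 48 ppt = 0.048 ppb; ΔF = 0.16 × 0.048 = 0.0077 W/m².
Total ΔF = 1.3966 + 0.1788 + 0.0029 + 0.0077 = 1.5860 W/m².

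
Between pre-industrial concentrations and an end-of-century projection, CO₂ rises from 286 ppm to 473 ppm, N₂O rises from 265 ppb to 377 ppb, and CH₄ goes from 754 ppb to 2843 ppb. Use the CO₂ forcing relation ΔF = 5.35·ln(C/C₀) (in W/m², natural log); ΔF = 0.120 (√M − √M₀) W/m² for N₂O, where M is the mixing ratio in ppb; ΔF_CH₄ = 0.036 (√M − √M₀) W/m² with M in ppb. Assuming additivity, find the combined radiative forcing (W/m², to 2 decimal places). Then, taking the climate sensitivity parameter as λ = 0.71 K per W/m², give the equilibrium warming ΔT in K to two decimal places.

ΔF = 4.00 W/m²; ΔT = 2.84 K

CO₂: 5.35 × ln(473/286) = 5.35 × ln(1.65385) = 5.35 × 0.50311 = 2.6916 W/m².
N₂O: 0.120 × (√377 − √265) = 0.120 × (19.4165 − 16.2788) = 0.120 × 3.1377 = 0.3765 W/m².
CH₄: 0.036 × (√2843 − √754) = 0.036 × (53.3198 − 27.4591) = 0.036 × 25.8607 = 0.9310 W/m².
Total ΔF = 2.6916 + 0.3765 + 0.9310 = 3.9991 W/m².
ΔT = λ ΔF = 0.71 × 4.00 = 2.8400 K.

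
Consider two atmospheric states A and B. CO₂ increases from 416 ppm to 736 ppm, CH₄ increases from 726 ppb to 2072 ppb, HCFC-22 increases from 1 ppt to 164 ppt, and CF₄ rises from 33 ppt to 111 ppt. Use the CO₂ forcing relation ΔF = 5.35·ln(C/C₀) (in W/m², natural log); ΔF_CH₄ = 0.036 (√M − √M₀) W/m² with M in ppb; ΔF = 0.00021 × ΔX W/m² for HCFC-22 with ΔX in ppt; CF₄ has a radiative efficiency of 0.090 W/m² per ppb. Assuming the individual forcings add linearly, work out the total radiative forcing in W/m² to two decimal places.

CO₂: 5.35 × ln(736/416) = 5.35 × ln(1.76923) = 5.35 × 0.57054 = 3.0524 W/m².
CH₄: 0.036 × (√2072 − √726) = 0.036 × (45.5192 − 26.9444) = 0.036 × 18.5748 = 0.6687 W/m².
HCFC-22: ΔF = 0.00021 × (164 − 1) = 0.00021 × 163 = 0.0342 W/m².
CF₄: Δ = 111 − 33 = 78 ppt = 0.078 ppb; ΔF = 0.090 × 0.078 = 0.0070 W/m².
Total ΔF = 3.0524 + 0.6687 + 0.0342 + 0.0070 = 3.7623 W/m².

ΔF = 3.76 W/m²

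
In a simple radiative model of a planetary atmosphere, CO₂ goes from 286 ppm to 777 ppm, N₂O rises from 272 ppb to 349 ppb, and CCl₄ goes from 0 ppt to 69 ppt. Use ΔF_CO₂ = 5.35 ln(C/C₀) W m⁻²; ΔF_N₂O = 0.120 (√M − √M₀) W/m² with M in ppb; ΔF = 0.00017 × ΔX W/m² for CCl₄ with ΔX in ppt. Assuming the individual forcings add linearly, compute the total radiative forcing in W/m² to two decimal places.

ΔF = 5.62 W/m²

CO₂: 5.35 × ln(777/286) = 5.35 × ln(2.71678) = 5.35 × 0.99945 = 5.3471 W/m².
N₂O: 0.120 × (√349 − √272) = 0.120 × (18.6815 − 16.4924) = 0.120 × 2.1891 = 0.2627 W/m².
CCl₄: ΔF = 0.00017 × (69 − 0) = 0.00017 × 69 = 0.0117 W/m².
Total ΔF = 5.3471 + 0.2627 + 0.0117 = 5.6215 W/m².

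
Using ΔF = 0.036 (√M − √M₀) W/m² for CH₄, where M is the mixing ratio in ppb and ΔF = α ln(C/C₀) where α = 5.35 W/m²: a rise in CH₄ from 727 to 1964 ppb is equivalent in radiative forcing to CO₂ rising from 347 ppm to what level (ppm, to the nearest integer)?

C ≈ 390 ppm

CH₄ forcing: 0.036 × (√1964 − √727) = 0.036 × (44.3170 − 26.9629) = 0.036 × 17.3541 = 0.62475 W/m².
Set 5.35 ln(C/347) = 0.62475: ln(C/347) = 0.62475/5.35 = 0.11678, so C = 347 × e^0.11678 = 347 × 1.12387 = 389.98 ppm.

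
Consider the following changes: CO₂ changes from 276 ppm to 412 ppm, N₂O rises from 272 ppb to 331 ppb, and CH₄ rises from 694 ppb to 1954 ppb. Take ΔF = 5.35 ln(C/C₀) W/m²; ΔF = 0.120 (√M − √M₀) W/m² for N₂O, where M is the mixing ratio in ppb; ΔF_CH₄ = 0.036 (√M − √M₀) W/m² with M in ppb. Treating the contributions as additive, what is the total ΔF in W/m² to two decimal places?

CO₂: 5.35 × ln(412/276) = 5.35 × ln(1.49275) = 5.35 × 0.40062 = 2.1433 W/m².
N₂O: 0.120 × (√331 − √272) = 0.120 × (18.1934 − 16.4924) = 0.120 × 1.7010 = 0.2041 W/m².
CH₄: 0.036 × (√1954 − √694) = 0.036 × (44.2041 − 26.3439) = 0.036 × 17.8602 = 0.6430 W/m².
Total ΔF = 2.1433 + 0.2041 + 0.6430 = 2.9904 W/m².

ΔF = 2.99 W/m²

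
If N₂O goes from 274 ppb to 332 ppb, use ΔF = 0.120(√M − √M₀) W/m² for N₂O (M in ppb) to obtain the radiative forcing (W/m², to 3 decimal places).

ΔF = 0.200 W/m²

N₂O: 0.120 × (√332 − √274) = 0.120 × (18.2209 − 16.5529) = 0.120 × 1.6680 = 0.2002 W/m².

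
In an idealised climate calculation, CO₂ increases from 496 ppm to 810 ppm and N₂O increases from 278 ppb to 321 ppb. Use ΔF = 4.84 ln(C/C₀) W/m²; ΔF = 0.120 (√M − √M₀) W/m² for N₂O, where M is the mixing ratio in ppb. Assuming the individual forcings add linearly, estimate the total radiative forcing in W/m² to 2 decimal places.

CO₂: 4.84 × ln(810/496) = 4.84 × ln(1.63306) = 4.84 × 0.49046 = 2.3738 W/m².
N₂O: 0.120 × (√321 − √278) = 0.120 × (17.9165 − 16.6733) = 0.120 × 1.2432 = 0.1492 W/m².
Total ΔF = 2.3738 + 0.1492 = 2.5230 W/m².

ΔF = 2.52 W/m²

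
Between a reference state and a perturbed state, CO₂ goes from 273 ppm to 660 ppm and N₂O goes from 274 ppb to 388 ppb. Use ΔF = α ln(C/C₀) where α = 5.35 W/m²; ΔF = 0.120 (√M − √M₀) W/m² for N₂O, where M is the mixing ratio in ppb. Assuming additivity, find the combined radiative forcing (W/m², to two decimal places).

ΔF = 5.10 W/m²

CO₂: 5.35 × ln(660/273) = 5.35 × ln(2.41758) = 5.35 × 0.88277 = 4.7228 W/m².
N₂O: 0.120 × (√388 − √274) = 0.120 × (19.6977 − 16.5529) = 0.120 × 3.1448 = 0.3774 W/m².
Total ΔF = 4.7228 + 0.3774 = 5.1002 W/m².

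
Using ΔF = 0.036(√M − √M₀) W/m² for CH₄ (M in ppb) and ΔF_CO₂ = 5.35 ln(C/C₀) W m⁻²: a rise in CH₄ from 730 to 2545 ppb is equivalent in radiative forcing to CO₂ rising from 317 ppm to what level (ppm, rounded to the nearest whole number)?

CH₄ forcing: 0.036 × (√2545 − √730) = 0.036 × (50.4480 − 27.0185) = 0.036 × 23.4295 = 0.84346 W/m².
Set 5.35 ln(C/317) = 0.84346: ln(C/317) = 0.84346/5.35 = 0.15766, so C = 317 × e^0.15766 = 317 × 1.17077 = 371.13 ppm.

C ≈ 371 ppm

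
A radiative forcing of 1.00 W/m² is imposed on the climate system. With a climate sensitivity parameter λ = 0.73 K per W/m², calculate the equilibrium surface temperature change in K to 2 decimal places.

ΔT = 0.73 K

ΔT = λ ΔF = 0.73 × 1.00 = 0.7300 K.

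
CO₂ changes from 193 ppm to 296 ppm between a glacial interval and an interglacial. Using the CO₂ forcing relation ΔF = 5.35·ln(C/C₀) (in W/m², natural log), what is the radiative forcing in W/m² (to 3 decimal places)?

ΔF = 2.288 W/m²

CO₂: 5.35 × ln(296/193) = 5.35 × ln(1.53368) = 5.35 × 0.42767 = 2.2880 W/m².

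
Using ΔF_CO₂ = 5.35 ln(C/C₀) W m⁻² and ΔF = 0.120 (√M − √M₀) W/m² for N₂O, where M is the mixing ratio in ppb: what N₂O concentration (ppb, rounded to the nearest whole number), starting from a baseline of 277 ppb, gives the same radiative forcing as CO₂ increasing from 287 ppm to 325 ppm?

M ≈ 492 ppb

CO₂ forcing: 5.35 × ln(325/287) = 5.35 × 0.124343 = 0.66524 W/m².
Set 0.120(√M − √277) = 0.66524: √M = 0.66524/0.120 + √277 = 5.5437 + 16.6433 = 22.1870.
M = (22.1870)² = 492.26 ppb.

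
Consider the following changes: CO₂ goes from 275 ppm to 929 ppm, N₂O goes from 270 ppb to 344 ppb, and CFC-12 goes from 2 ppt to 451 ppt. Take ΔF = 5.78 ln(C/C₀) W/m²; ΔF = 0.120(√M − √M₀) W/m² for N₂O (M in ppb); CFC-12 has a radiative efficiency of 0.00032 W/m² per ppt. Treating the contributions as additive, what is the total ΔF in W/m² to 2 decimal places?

CO₂: 5.78 × ln(929/275) = 5.78 × ln(3.37818) = 5.78 × 1.21734 = 7.0362 W/m².
N₂O: 0.120 × (√344 − √270) = 0.120 × (18.5472 − 16.4317) = 0.120 × 2.1155 = 0.2539 W/m².
CFC-12: ΔF = 0.00032 × (451 − 2) = 0.00032 × 449 = 0.1437 W/m².
Total ΔF = 7.0362 + 0.2539 + 0.1437 = 7.4338 W/m².

ΔF = 7.43 W/m²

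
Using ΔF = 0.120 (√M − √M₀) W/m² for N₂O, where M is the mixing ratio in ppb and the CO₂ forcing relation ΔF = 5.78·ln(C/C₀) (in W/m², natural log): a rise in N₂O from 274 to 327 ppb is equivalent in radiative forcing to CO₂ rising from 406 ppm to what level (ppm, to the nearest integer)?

C ≈ 419 ppm

N₂O forcing: 0.120 × (√327 − √274) = 0.120 × (18.0831 − 16.5529) = 0.120 × 1.5302 = 0.18362 W/m².
Set 5.78 ln(C/406) = 0.18362: ln(C/406) = 0.18362/5.78 = 0.03177, so C = 406 × e^0.03177 = 406 × 1.03228 = 419.11 ppm.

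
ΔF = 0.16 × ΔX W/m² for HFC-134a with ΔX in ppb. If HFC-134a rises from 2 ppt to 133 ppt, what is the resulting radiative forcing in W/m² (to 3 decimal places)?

HFC-134a: Δ = 133 − 2 = 131 ppt = 0.131 ppb; ΔF = 0.16 × 0.131 = 0.0210 W/m².

ΔF = 0.021 W/m²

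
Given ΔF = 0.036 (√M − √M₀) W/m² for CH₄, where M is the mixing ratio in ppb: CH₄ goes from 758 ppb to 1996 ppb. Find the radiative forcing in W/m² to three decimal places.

ΔF = 0.617 W/m²

CH₄: 0.036 × (√1996 − √758) = 0.036 × (44.6766 − 27.5318) = 0.036 × 17.1448 = 0.6172 W/m².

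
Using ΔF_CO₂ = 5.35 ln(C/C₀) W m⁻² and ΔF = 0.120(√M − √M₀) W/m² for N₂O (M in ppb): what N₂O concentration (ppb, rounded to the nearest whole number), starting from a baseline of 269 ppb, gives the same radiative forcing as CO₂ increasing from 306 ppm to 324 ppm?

CO₂ forcing: 5.35 × ln(324/306) = 5.35 × 0.057158 = 0.30580 W/m².
Set 0.120(√M − √269) = 0.30580: √M = 0.30580/0.120 + √269 = 2.5483 + 16.4012 = 18.9495.
M = (18.9495)² = 359.08 ppb.

M ≈ 359 ppb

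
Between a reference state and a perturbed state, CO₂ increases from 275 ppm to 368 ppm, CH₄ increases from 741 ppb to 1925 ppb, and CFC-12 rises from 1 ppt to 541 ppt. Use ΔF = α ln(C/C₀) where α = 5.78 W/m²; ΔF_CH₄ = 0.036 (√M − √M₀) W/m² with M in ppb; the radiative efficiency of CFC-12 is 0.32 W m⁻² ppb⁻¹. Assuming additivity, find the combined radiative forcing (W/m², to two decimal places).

ΔF = 2.46 W/m²

CO₂: 5.78 × ln(368/275) = 5.78 × ln(1.33818) = 5.78 × 0.29131 = 1.6838 W/m².
CH₄: 0.036 × (√1925 − √741) = 0.036 × (43.8748 − 27.2213) = 0.036 × 16.6535 = 0.5995 W/m².
CFC-12: Δ = 541 − 1 = 540 ppt = 0.540 ppb; ΔF = 0.32 × 0.540 = 0.1728 W/m².
Total ΔF = 1.6838 + 0.5995 + 0.1728 = 2.4561 W/m².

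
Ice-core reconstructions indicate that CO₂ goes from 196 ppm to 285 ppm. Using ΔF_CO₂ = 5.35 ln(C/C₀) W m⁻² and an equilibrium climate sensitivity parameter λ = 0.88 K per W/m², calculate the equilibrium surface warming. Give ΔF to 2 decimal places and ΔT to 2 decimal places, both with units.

CO₂: 5.35 × ln(285/196) = 5.35 × ln(1.45408) = 5.35 × 0.37437 = 2.0029 W/m².
ΔT = λ ΔF = 0.88 × 2.00 = 1.7600 K.

ΔF = 2.00 W/m²; ΔT = 1.76 K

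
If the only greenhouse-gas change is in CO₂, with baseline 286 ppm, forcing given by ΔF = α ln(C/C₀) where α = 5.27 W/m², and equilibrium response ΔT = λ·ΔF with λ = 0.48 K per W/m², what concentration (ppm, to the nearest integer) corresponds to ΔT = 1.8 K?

C ≈ 583 ppm

Required forcing: ΔF = ΔT/λ = 1.8/0.48 = 3.7500 W/m².
Then ln(C/286) = ΔF/5.27 = 3.7500/5.27 = 0.71157.
So C = 286 × e^0.71157 = 286 × 2.03719 = 582.64 ppm.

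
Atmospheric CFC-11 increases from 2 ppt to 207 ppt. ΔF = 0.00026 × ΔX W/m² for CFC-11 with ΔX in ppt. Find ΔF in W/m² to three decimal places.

ΔF = 0.053 W/m²

CFC-11: ΔF = 0.00026 × (207 − 2) = 0.00026 × 205 = 0.0533 W/m².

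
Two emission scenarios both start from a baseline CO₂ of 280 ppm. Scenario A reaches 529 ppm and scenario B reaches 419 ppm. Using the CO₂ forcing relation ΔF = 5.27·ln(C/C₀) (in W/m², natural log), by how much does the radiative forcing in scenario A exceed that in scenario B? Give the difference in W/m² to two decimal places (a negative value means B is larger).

ΔF_A = 5.27 ln(529/280) = 5.27 × 0.63620 = 3.3528 W/m².
ΔF_B = 5.27 ln(419/280) = 5.27 × 0.40308 = 2.1242 W/m².
Difference: 3.3528 − 2.1242 = 1.2286 W/m².

ΔF_A − ΔF_B = 1.23 W/m²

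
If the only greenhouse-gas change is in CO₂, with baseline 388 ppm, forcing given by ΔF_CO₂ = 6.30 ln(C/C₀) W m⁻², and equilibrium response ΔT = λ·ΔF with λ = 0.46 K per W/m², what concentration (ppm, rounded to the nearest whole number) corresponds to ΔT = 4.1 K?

C ≈ 1597 ppm

Required forcing: ΔF = ΔT/λ = 4.1/0.46 = 8.9130 W/m².
Then ln(C/388) = ΔF/6.30 = 8.9130/6.30 = 1.41476.
So C = 388 × e^1.41476 = 388 × 4.11550 = 1596.81 ppm.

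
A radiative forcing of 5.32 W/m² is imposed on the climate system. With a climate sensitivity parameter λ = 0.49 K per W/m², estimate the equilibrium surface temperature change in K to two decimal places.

ΔT = 2.61 K

ΔT = λ ΔF = 0.49 × 5.32 = 2.6068 K.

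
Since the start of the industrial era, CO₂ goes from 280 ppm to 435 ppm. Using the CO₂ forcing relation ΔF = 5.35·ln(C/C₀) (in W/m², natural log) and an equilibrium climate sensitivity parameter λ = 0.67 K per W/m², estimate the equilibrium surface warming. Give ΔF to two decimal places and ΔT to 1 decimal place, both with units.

CO₂: 5.35 × ln(435/280) = 5.35 × ln(1.55357) = 5.35 × 0.44056 = 2.3570 W/m².
ΔT = λ ΔF = 0.67 × 2.36 = 1.5812 K.

ΔF = 2.36 W/m²; ΔT = 1.6 K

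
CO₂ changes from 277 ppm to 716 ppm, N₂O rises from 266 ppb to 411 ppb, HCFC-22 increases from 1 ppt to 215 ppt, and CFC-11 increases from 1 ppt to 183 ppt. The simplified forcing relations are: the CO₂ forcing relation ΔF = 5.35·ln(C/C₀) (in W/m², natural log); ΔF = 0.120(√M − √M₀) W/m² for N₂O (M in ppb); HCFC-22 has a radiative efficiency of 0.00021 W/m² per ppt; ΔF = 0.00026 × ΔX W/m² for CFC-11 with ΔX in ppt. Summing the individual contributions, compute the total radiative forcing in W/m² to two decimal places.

ΔF = 5.65 W/m²

CO₂: 5.35 × ln(716/277) = 5.35 × ln(2.58484) = 5.35 × 0.94966 = 5.0807 W/m².
N₂O: 0.120 × (√411 − √266) = 0.120 × (20.2731 − 16.3095) = 0.120 × 3.9636 = 0.4756 W/m².
HCFC-22: ΔF = 0.00021 × (215 − 1) = 0.00021 × 214 = 0.0449 W/m².
CFC-11: ΔF = 0.00026 × (183 − 1) = 0.00026 × 182 = 0.0473 W/m².
Total ΔF = 5.0807 + 0.4756 + 0.0449 + 0.0473 = 5.6485 W/m².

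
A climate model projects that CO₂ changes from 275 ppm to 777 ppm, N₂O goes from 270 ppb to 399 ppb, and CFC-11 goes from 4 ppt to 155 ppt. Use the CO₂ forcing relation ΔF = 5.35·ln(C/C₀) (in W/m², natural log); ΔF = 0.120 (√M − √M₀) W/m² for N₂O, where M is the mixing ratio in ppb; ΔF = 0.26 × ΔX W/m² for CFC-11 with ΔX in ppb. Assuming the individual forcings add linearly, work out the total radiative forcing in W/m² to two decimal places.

CO₂: 5.35 × ln(777/275) = 5.35 × ln(2.82545) = 5.35 × 1.03867 = 5.5569 W/m².
N₂O: 0.120 × (√399 − √270) = 0.120 × (19.9750 − 16.4317) = 0.120 × 3.5433 = 0.4252 W/m².
CFC-11: Δ = 155 − 4 = 151 ppt = 0.151 ppb; ΔF = 0.26 × 0.151 = 0.0393 W/m².
Total ΔF = 5.5569 + 0.4252 + 0.0393 = 6.0214 W/m².

ΔF = 6.02 W/m²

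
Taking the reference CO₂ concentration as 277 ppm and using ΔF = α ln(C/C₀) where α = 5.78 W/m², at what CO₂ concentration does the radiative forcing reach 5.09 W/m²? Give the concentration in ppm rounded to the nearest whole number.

C ≈ 668 ppm

Set 5.78 ln(C/277) = 5.09, so ln(C/277) = 5.09/5.78 = 0.88062.
Then C/277 = e^0.88062 = 2.41239, giving C = 277 × 2.41239 = 668.23 ppm.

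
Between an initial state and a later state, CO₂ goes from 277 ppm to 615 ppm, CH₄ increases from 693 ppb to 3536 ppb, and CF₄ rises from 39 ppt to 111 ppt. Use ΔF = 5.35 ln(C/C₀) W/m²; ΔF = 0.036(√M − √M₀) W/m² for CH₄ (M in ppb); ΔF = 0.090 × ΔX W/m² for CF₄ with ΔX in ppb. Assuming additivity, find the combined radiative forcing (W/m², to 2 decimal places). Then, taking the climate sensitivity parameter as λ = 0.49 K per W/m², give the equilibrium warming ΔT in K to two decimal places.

CO₂: 5.35 × ln(615/277) = 5.35 × ln(2.22022) = 5.35 × 0.79761 = 4.2672 W/m².
CH₄: 0.036 × (√3536 − √693) = 0.036 × (59.4643 − 26.3249) = 0.036 × 33.1394 = 1.1930 W/m².
CF₄: Δ = 111 − 39 = 72 ppt = 0.072 ppb; ΔF = 0.090 × 0.072 = 0.0065 W/m².
Total ΔF = 4.2672 + 1.1930 + 0.0065 = 5.4667 W/m².
ΔT = λ ΔF = 0.49 × 5.47 = 2.6803 K.

ΔF = 5.47 W/m²; ΔT = 2.68 K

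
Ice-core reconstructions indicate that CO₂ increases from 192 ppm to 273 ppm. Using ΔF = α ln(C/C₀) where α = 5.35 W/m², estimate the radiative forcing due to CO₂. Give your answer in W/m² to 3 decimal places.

ΔF = 1.883 W/m²

CO₂: 5.35 × ln(273/192) = 5.35 × ln(1.42188) = 5.35 × 0.35198 = 1.8831 W/m².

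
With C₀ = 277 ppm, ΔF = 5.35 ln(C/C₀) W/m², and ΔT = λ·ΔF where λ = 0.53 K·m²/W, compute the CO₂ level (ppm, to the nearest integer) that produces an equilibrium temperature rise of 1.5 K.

Required forcing: ΔF = ΔT/λ = 1.5/0.53 = 2.8302 W/m².
Then ln(C/277) = ΔF/5.35 = 2.8302/5.35 = 0.52901.
So C = 277 × e^0.52901 = 277 × 1.69725 = 470.14 ppm.

C ≈ 470 ppm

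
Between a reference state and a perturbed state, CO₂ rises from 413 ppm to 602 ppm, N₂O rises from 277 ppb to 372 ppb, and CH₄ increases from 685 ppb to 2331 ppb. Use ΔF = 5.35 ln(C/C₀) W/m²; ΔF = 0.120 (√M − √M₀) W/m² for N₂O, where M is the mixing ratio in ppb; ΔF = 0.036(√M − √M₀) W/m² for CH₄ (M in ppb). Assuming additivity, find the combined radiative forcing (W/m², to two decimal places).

CO₂: 5.35 × ln(602/413) = 5.35 × ln(1.45763) = 5.35 × 0.37681 = 2.0159 W/m².
N₂O: 0.120 × (√372 − √277) = 0.120 × (19.2873 − 16.6433) = 0.120 × 2.6440 = 0.3173 W/m².
CH₄: 0.036 × (√2331 − √685) = 0.036 × (48.2804 − 26.1725) = 0.036 × 22.1079 = 0.7959 W/m².
Total ΔF = 2.0159 + 0.3173 + 0.7959 = 3.1291 W/m².

ΔF = 3.13 W/m²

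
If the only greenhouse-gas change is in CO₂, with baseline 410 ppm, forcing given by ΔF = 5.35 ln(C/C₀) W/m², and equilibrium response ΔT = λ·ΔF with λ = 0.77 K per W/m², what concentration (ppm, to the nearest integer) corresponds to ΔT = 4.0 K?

C ≈ 1083 ppm

Required forcing: ΔF = ΔT/λ = 4.0/0.77 = 5.1948 W/m².
Then ln(C/410) = ΔF/5.35 = 5.1948/5.35 = 0.97099.
So C = 410 × e^0.97099 = 410 × 2.64056 = 1082.63 ppm.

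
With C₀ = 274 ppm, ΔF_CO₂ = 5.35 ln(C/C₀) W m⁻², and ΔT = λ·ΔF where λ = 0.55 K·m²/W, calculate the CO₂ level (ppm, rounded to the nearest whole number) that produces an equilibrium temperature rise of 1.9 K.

Required forcing: ΔF = ΔT/λ = 1.9/0.55 = 3.4545 W/m².
Then ln(C/274) = ΔF/5.35 = 3.4545/5.35 = 0.64570.
So C = 274 × e^0.64570 = 274 × 1.90732 = 522.61 ppm.

C ≈ 523 ppm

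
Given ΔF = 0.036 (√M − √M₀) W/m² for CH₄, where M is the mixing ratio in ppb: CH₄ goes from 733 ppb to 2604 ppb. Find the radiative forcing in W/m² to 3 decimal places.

CH₄: 0.036 × (√2604 − √733) = 0.036 × (51.0294 − 27.0740) = 0.036 × 23.9554 = 0.8624 W/m².

ΔF = 0.862 W/m²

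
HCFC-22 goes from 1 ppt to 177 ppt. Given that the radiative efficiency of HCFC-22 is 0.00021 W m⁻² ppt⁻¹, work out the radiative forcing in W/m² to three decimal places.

ΔF = 0.037 W/m²

HCFC-22: ΔF = 0.00021 × (177 − 1) = 0.00021 × 176 = 0.0370 W/m².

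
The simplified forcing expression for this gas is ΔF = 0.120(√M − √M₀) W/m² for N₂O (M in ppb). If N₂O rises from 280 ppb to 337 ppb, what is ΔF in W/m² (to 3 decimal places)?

ΔF = 0.195 W/m²

N₂O: 0.120 × (√337 − √280) = 0.120 × (18.3576 − 16.7332) = 0.120 × 1.6244 = 0.1949 W/m².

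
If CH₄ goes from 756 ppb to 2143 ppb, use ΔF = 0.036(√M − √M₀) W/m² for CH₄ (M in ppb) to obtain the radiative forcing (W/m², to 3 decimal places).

ΔF = 0.677 W/m²

CH₄: 0.036 × (√2143 − √756) = 0.036 × (46.2925 − 27.4955) = 0.036 × 18.7970 = 0.6767 W/m².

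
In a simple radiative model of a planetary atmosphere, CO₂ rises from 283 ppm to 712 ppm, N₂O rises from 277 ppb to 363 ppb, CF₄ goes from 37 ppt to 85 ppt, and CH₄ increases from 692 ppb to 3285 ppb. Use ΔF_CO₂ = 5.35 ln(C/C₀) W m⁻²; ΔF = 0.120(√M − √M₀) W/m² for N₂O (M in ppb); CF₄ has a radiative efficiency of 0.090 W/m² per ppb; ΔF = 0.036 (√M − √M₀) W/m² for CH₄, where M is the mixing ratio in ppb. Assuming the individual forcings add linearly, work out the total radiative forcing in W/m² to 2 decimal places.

ΔF = 6.35 W/m²

CO₂: 5.35 × ln(712/283) = 5.35 × ln(2.51590) = 5.35 × 0.92263 = 4.9361 W/m².
N₂O: 0.120 × (√363 − √277) = 0.120 × (19.0526 − 16.6433) = 0.120 × 2.4093 = 0.2891 W/m².
CF₄: Δ = 85 − 37 = 48 ppt = 0.048 ppb; ΔF = 0.090 × 0.048 = 0.0043 W/m².
CH₄: 0.036 × (√3285 − √692) = 0.036 × (57.3149 − 26.3059) = 0.036 × 31.0090 = 1.1163 W/m².
Total ΔF = 4.9361 + 0.2891 + 0.0043 + 1.1163 = 6.3458 W/m².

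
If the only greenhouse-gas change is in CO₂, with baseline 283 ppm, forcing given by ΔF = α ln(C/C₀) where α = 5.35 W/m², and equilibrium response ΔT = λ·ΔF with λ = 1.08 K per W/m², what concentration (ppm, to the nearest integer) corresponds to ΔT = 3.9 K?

Required forcing: ΔF = ΔT/λ = 3.9/1.08 = 3.6111 W/m².
Then ln(C/283) = ΔF/5.35 = 3.6111/5.35 = 0.67497.
So C = 283 × e^0.67497 = 283 × 1.96397 = 555.80 ppm.

C ≈ 556 ppm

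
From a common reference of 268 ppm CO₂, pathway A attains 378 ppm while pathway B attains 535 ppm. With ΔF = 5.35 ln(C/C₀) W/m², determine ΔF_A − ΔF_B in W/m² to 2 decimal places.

ΔF_A − ΔF_B = -1.86 W/m²

ΔF_A = 5.35 ln(378/268) = 5.35 × 0.34391 = 1.8399 W/m².
ΔF_B = 5.35 ln(535/268) = 5.35 × 0.69128 = 3.6983 W/m².
Difference: 1.8399 − 3.6983 = -1.8584 W/m².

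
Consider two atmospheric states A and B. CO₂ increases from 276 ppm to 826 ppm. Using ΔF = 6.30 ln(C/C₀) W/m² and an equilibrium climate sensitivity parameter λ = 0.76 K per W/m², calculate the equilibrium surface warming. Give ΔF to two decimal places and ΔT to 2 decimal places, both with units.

CO₂: 6.30 × ln(826/276) = 6.30 × ln(2.99275) = 6.30 × 1.09619 = 6.9060 W/m².
ΔT = λ ΔF = 0.76 × 6.91 = 5.2516 K.

ΔF = 6.91 W/m²; ΔT = 5.25 K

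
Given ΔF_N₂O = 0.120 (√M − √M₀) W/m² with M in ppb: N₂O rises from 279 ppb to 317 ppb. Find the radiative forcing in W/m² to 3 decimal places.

N₂O: 0.120 × (√317 − √279) = 0.120 × (17.8045 − 16.7033) = 0.120 × 1.1012 = 0.1321 W/m².

ΔF = 0.132 W/m²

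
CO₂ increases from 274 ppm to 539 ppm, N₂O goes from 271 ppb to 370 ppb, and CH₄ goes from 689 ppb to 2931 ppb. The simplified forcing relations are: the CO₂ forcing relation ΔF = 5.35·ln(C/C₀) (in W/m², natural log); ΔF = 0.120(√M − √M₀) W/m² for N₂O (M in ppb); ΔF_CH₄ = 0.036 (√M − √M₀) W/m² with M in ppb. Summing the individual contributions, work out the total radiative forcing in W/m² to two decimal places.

CO₂: 5.35 × ln(539/274) = 5.35 × ln(1.96715) = 5.35 × 0.67659 = 3.6198 W/m².
N₂O: 0.120 × (√370 − √271) = 0.120 × (19.2354 − 16.4621) = 0.120 × 2.7733 = 0.3328 W/m².
CH₄: 0.036 × (√2931 − √689) = 0.036 × (54.1387 − 26.2488) = 0.036 × 27.8899 = 1.0040 W/m².
Total ΔF = 3.6198 + 0.3328 + 1.0040 = 4.9566 W/m².

ΔF = 4.96 W/m²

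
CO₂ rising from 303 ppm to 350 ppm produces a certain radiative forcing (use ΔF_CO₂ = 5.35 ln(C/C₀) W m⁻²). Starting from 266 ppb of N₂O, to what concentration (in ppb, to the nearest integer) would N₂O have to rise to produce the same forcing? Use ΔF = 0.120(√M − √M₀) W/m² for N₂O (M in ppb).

M ≈ 517 ppb

CO₂ forcing: 5.35 × ln(350/303) = 5.35 × 0.144200 = 0.77147 W/m².
Set 0.120(√M − √266) = 0.77147: √M = 0.77147/0.120 + √266 = 6.4289 + 16.3095 = 22.7384.
M = (22.7384)² = 517.03 ppb.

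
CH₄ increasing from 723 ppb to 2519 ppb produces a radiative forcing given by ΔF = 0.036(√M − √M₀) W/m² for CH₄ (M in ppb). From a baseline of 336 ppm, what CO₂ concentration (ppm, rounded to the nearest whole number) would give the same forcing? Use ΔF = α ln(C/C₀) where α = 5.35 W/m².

CH₄ forcing: 0.036 × (√2519 − √723) = 0.036 × (50.1896 − 26.8887) = 0.036 × 23.3009 = 0.83883 W/m².
Set 5.35 ln(C/336) = 0.83883: ln(C/336) = 0.83883/5.35 = 0.15679, so C = 336 × e^0.15679 = 336 × 1.16975 = 393.04 ppm.

C ≈ 393 ppm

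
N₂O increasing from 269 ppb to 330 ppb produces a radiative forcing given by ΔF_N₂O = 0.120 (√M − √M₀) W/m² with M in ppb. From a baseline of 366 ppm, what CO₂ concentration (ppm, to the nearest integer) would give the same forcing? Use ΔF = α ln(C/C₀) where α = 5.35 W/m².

N₂O forcing: 0.120 × (√330 − √269) = 0.120 × (18.1659 − 16.4012) = 0.120 × 1.7647 = 0.21176 W/m².
Set 5.35 ln(C/366) = 0.21176: ln(C/366) = 0.21176/5.35 = 0.03958, so C = 366 × e^0.03958 = 366 × 1.04037 = 380.78 ppm.

C ≈ 381 ppm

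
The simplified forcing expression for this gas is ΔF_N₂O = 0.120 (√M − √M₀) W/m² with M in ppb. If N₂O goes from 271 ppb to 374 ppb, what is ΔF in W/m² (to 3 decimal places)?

N₂O: 0.120 × (√374 − √271) = 0.120 × (19.3391 − 16.4621) = 0.120 × 2.8770 = 0.3452 W/m².

ΔF = 0.345 W/m²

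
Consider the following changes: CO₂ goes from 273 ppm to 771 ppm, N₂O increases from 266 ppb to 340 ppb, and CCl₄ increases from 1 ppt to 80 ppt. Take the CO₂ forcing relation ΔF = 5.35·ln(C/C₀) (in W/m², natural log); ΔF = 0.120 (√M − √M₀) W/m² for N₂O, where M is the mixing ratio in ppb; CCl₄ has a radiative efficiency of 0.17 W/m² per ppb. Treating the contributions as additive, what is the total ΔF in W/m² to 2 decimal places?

ΔF = 5.82 W/m²

CO₂: 5.35 × ln(771/273) = 5.35 × ln(2.82418) = 5.35 × 1.03822 = 5.5545 W/m².
N₂O: 0.120 × (√340 − √266) = 0.120 × (18.4391 − 16.3095) = 0.120 × 2.1296 = 0.2556 W/m².
CCl₄: Δ = 80 − 1 = 79 ppt = 0.079 ppb; ΔF = 0.17 × 0.079 = 0.0134 W/m².
Total ΔF = 5.5545 + 0.2556 + 0.0134 = 5.8235 W/m².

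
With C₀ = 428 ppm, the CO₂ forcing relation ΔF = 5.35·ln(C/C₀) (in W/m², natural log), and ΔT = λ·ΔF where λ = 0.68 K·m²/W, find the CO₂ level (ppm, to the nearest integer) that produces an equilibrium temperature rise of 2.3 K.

Required forcing: ΔF = ΔT/λ = 2.3/0.68 = 3.3824 W/m².
Then ln(C/428) = ΔF/5.35 = 3.3824/5.35 = 0.63222.
So C = 428 × e^0.63222 = 428 × 1.88178 = 805.40 ppm.

C ≈ 805 ppm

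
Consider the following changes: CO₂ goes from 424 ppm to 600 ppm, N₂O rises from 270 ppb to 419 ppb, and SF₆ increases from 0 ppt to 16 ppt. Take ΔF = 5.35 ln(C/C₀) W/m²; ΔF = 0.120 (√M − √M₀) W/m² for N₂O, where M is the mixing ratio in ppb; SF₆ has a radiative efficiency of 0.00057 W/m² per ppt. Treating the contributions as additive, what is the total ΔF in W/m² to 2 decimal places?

ΔF = 2.35 W/m²

CO₂: 5.35 × ln(600/424) = 5.35 × ln(1.41509) = 5.35 × 0.34719 = 1.8575 W/m².
N₂O: 0.120 × (√419 − √270) = 0.120 × (20.4695 − 16.4317) = 0.120 × 4.0378 = 0.4845 W/m².
SF₆: ΔF = 0.00057 × (16 − 0) = 0.00057 × 16 = 0.0091 W/m².
Total ΔF = 1.8575 + 0.4845 + 0.0091 = 2.3511 W/m².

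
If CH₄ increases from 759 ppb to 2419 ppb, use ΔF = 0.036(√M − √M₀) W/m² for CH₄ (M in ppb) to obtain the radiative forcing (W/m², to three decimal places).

ΔF = 0.779 W/m²

CH₄: 0.036 × (√2419 − √759) = 0.036 × (49.1833 − 27.5500) = 0.036 × 21.6333 = 0.7788 W/m².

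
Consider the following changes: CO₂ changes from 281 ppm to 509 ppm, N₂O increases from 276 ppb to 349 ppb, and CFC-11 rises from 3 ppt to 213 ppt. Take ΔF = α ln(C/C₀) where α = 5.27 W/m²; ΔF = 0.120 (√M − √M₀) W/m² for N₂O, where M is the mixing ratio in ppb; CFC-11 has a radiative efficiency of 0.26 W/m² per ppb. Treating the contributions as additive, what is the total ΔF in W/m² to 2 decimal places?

CO₂: 5.27 × ln(509/281) = 5.27 × ln(1.81139) = 5.27 × 0.59409 = 3.1309 W/m².
N₂O: 0.120 × (√349 − √276) = 0.120 × (18.6815 − 16.6132) = 0.120 × 2.0683 = 0.2482 W/m².
CFC-11: Δ = 213 − 3 = 210 ppt = 0.210 ppb; ΔF = 0.26 × 0.210 = 0.0546 W/m².
Total ΔF = 3.1309 + 0.2482 + 0.0546 = 3.4337 W/m².

ΔF = 3.43 W/m²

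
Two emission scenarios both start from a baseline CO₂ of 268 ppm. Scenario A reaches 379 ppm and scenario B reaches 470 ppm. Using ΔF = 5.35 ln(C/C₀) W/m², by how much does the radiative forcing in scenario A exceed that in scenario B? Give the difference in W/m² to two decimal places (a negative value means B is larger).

ΔF_A = 5.35 ln(379/268) = 5.35 × 0.34655 = 1.8540 W/m².
ΔF_B = 5.35 ln(470/268) = 5.35 × 0.56175 = 3.0054 W/m².
Difference: 1.8540 − 3.0054 = -1.1514 W/m².

ΔF_A − ΔF_B = -1.15 W/m²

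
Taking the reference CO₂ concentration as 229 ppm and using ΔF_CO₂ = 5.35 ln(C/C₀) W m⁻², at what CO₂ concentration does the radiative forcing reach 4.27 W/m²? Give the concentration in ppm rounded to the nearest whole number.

C ≈ 509 ppm

Set 5.35 ln(C/229) = 4.27, so ln(C/229) = 4.27/5.35 = 0.79813.
Then C/229 = e^0.79813 = 2.22138, giving C = 229 × 2.22138 = 508.70 ppm.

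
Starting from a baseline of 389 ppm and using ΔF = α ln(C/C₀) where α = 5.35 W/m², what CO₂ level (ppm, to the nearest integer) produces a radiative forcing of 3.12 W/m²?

Set 5.35 ln(C/389) = 3.12, so ln(C/389) = 3.12/5.35 = 0.58318.
Then C/389 = e^0.58318 = 1.79173, giving C = 389 × 1.79173 = 696.98 ppm.

C ≈ 697 ppm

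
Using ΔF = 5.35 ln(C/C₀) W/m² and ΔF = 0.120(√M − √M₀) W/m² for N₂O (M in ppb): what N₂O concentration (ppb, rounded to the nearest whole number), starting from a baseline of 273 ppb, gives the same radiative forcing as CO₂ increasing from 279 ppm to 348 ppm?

M ≈ 696 ppb

CO₂ forcing: 5.35 × ln(348/279) = 5.35 × 0.220991 = 1.18230 W/m².
Set 0.120(√M − √273) = 1.18230: √M = 1.18230/0.120 + √273 = 9.8525 + 16.5227 = 26.3752.
M = (26.3752)² = 695.65 ppb.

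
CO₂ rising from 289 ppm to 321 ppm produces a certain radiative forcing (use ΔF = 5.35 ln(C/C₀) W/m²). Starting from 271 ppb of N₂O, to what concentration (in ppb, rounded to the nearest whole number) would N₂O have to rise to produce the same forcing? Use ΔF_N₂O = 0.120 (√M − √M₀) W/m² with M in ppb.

CO₂ forcing: 5.35 × ln(321/289) = 5.35 × 0.105014 = 0.56182 W/m².
Set 0.120(√M − √271) = 0.56182: √M = 0.56182/0.120 + √271 = 4.6818 + 16.4621 = 21.1439.
M = (21.1439)² = 447.06 ppb.

M ≈ 447 ppb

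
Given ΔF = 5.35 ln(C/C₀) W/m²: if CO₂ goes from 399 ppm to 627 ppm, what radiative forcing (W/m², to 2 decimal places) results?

CO₂ absorption bands are partially saturated, so forcing scales with the logarithm of the concentration ratio.
CO₂: 5.35 × ln(627/399) = 5.35 × ln(1.57143) = 5.35 × 0.45199 = 2.4181 W/m².

ΔF = 2.42 W/m²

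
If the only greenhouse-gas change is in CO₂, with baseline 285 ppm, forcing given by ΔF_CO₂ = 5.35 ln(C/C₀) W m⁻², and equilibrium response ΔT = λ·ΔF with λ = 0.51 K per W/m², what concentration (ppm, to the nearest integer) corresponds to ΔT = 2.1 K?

C ≈ 615 ppm

Required forcing: ΔF = ΔT/λ = 2.1/0.51 = 4.1176 W/m².
Then ln(C/285) = ΔF/5.35 = 4.1176/5.35 = 0.76964.
So C = 285 × e^0.76964 = 285 × 2.15899 = 615.31 ppm.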